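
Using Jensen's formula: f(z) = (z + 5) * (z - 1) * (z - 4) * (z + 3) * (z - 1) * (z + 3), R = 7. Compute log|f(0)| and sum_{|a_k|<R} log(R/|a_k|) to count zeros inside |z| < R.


Jensen's formula: (1/2pi)*integral log|f(Re^it)|dt = log|f(0)| + sum_{|a_k|<R} log(R/|a_k|)
Step 1: f(0) = 5 * (-1) * (-4) * 3 * (-1) * 3 = -180
Step 2: log|f(0)| = log|-5| + log|1| + log|4| + log|-3| + log|1| + log|-3| = 5.193
Step 3: Zeros inside |z| < 7: -5, 1, 4, -3, 1, -3
Step 4: Jensen sum = log(7/5) + log(7/1) + log(7/4) + log(7/3) + log(7/1) + log(7/3) = 6.4825
Step 5: n(R) = number of terms in the Jensen sum = count of zeros inside |z| < 7 = 6

6


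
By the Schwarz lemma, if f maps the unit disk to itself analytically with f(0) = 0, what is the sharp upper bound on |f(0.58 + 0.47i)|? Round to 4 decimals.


Step 1: Schwarz lemma: if f: D -> D is analytic with f(0) = 0, then |f(z)| <= |z| for all z in D, and this is sharp (f(z) = z).
Step 2: |z0|^2 = 0.58^2 + 0.47^2 = 0.5573
Step 3: |z0| = sqrt(0.5573) = 0.746525
Step 4: Best bound = |z0| = 0.7465

0.7465


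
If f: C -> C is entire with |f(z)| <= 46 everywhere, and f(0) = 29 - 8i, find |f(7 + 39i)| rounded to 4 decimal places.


Step 1: By Liouville's theorem, a bounded entire function is constant.
Step 2: f(z) = f(0) = 29 - 8i for all z.
Step 3: |f(w)| = |29 - 8i| = sqrt(841 + 64)
Step 4: = 30.0832

30.0832


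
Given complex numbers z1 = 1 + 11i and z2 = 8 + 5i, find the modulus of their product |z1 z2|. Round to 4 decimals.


Step 1: |z1| = sqrt(1^2 + 11^2) = sqrt(122)
Step 2: |z2| = sqrt(8^2 + 5^2) = sqrt(89)
Step 3: |z1*z2| = |z1|*|z2| = sqrt(122) * sqrt(89) = sqrt(122 * 89) = sqrt(10858)
Step 4: = 104.2017

104.2017


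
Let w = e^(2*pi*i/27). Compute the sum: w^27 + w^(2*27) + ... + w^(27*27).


Step 1: The sum sum_{j=1}^{n} w^(k*j) equals n if n | k, else 0.
Step 2: Here n = 27, k = 27
Step 3: Does n divide k? 27 | 27 -> True
Step 4: Sum = 27

27


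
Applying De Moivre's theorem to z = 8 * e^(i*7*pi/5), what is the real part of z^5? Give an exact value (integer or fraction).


Step 1: By De Moivre's theorem, z^5 = 8^5 * e^(i*5*7*pi/5) = 32768 * (cos(7*pi) + i*sin(7*pi))
Step 2: |z|^5 = 8^5 = 32768
Step 3: Reduce the angle mod 2*pi: 7*pi - 6*pi = pi
Step 4: cos(pi) = -1
Step 5: Re(z^5) = 32768 * (-1) = -32768

-32768


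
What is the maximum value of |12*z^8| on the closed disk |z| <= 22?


Step 1: On |z| = 22, |f(z)| = 12 * |z|^8 = 12 * 22^8
Step 2: By maximum modulus principle, maximum is on boundary.
Step 3: Maximum = 12 * 54875873536 = 658510482432

658510482432


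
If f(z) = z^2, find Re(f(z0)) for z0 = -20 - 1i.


Step 1: z0 = -20 - 1i
Step 2: z0^2 = (-20)^2 - (-1)^2 + 40i
Step 3: real part = 400 - 1 = 399

399


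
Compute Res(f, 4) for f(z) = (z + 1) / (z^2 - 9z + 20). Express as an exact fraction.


Step 1: Q(z) = z^2 - 9z + 20 = (z - 4)(z - 5)
Step 2: Q'(z) = 2z - 9
Step 3: Q'(4) = -1, P(4) = 5
Step 4: Res = P(4)/Q'(4) = 5/(-1) = -5

-5


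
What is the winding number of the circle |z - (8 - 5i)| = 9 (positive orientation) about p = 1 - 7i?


Step 1: Center c = (8, -5), radius = 9
Step 2: |p - c|^2 = (-7)^2 + (-2)^2 = 53
Step 3: r^2 = 81
Step 4: |p-c| < r so winding number = 1

1


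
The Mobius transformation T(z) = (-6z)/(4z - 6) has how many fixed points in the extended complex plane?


Step 1: Fixed points satisfy T(z) = z
Step 2: 4z^2 = 0
Step 3: Discriminant = 0^2 - 4*4*0 = 0
Step 4: Number of fixed points = 1

1


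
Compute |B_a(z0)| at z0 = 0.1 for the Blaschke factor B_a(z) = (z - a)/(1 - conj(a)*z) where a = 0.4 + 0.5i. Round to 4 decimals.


Step 1: Numerator z0 - a = 0.1 - (0.4 + 0.5i) = -0.3 - 0.5i
Step 2: Denominator 1 - conj(a)*z0 = 1 - (0.4 - 0.5i)*0.1 = 0.96 + 0.05i
Step 3: |z0 - a|^2 = (-0.3)^2 + (-0.5)^2 = 0.34; |1 - conj(a)*z0|^2 = 0.96^2 + 0.05^2 = 0.9241
Step 4: |B_a(0.1)| = sqrt(0.34 / 0.9241) = sqrt(0.367926)
Step 5: = 0.6066

0.6066


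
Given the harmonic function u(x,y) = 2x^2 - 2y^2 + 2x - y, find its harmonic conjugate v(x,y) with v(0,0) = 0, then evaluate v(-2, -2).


Step 1: v_x = -u_y = 4y + 1
Step 2: v_y = u_x = 4x + 2
Step 3: v = 4xy + x + 2y + C
Step 4: v(0,0) = 0 => C = 0
Step 5: v(-2, -2) = 10

10


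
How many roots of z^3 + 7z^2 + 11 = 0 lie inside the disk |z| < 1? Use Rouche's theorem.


Step 1: On |z| = 1 the three terms have sizes |z^3| = 1^3 = 1, |7z^2| = 7*1^2 = 7, |11| = 11
Step 2: The dominant term is g(z) = 11; let h(z) = z^3 + 7z^2 so f = g + h
Step 3: On |z| = 1: |g| = 11 and |h| <= 1 + 7 = 8
Step 4: Since 11 > 8, |h| < |g| on |z| = 1, so by Rouche f has the same number of zeros as g inside |z| < 1
Step 5: g(z) = 11 is a nonzero constant with no zeros inside |z| < 1. Answer = 0

0


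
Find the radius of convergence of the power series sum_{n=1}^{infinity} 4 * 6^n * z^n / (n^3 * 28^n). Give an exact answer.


Step 1: General term a_n = 4 * 6^n / (n^3 * 28^n)
Step 2: By the root test, |a_n|^(1/n) = 4^(1/n) * 6 / (n^(3/n) * 28) -> 6/28 as n -> infinity (since 4^(1/n) -> 1 and n^(3/n) -> 1)
Step 3: R = 1/lim|a_n|^(1/n) = 28/6 = 14/3

14/3


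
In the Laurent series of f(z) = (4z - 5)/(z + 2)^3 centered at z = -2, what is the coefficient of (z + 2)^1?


Step 1: Write the numerator in powers of (z + 2): 4z - 5 = 4(z + 2) + (4*(-2) - 5) = 4(z + 2) - 13
Step 2: Divide by (z + 2)^3: f(z) = -13(z + 2)^(-3) + 4(z + 2)^(-2)
Step 3: This finite sum is the Laurent series of f about z = -2.
Step 4: Only the powers -3 and -2 appear, so the coefficient of (z + 2)^1 = 0

0


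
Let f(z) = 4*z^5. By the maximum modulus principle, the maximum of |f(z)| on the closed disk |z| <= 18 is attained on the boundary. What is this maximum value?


Step 1: On |z| = 18, |f(z)| = 4 * |z|^5 = 4 * 18^5
Step 2: By maximum modulus principle, maximum is on boundary.
Step 3: Maximum = 4 * 1889568 = 7558272

7558272


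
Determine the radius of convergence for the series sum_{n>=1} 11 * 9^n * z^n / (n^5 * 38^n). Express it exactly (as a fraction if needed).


Step 1: General term a_n = 11 * 9^n / (n^5 * 38^n)
Step 2: By the root test, |a_n|^(1/n) = 11^(1/n) * 9 / (n^(5/n) * 38) -> 9/38 as n -> infinity (since 11^(1/n) -> 1 and n^(5/n) -> 1)
Step 3: R = 1/lim|a_n|^(1/n) = 38/9

38/9


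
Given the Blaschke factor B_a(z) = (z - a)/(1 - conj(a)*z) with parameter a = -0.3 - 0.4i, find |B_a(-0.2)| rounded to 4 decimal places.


Step 1: Numerator z0 - a = -0.2 - (-0.3 - 0.4i) = 0.1 + 0.4i
Step 2: Denominator 1 - conj(a)*z0 = 1 - (-0.3 + 0.4i)*(-0.2) = 0.94 + 0.08i
Step 3: |z0 - a|^2 = 0.1^2 + 0.4^2 = 0.17; |1 - conj(a)*z0|^2 = 0.94^2 + 0.08^2 = 0.89
Step 4: |B_a(-0.2)| = sqrt(0.17 / 0.89) = sqrt(0.191011)
Step 5: = 0.437

0.437


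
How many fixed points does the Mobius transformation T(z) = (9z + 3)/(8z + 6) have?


Step 1: Fixed points satisfy T(z) = z
Step 2: 8z^2 - 3z - 3 = 0
Step 3: Discriminant = (-3)^2 - 4*8*(-3) = 105
Step 4: Number of fixed points = 2

2


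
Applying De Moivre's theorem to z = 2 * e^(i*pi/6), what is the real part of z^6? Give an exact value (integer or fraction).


Step 1: By De Moivre's theorem, z^6 = 2^6 * e^(i*6*pi/6) = 64 * (cos(pi) + i*sin(pi))
Step 2: |z|^6 = 2^6 = 64
Step 3: The angle pi already lies in [0, 2*pi)
Step 4: cos(pi) = -1
Step 5: Re(z^6) = 64 * (-1) = -64

-64


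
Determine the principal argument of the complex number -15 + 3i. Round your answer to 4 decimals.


Step 1: z = -15 + 3i
Step 2: arg(z) = atan2(3, -15)
Step 3: arg(z) = 2.9442

2.9442


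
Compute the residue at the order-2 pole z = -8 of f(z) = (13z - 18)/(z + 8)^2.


Step 1: Pole of order 2 at z = -8
Step 2: Res = lim d/dz [(z + 8)^2 * f(z)] as z -> -8
Step 3: (z + 8)^2 * f(z) = 13z - 18
Step 4: d/dz[13z - 18] = 13

13


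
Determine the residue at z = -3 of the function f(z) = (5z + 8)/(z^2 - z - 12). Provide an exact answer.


Step 1: Q(z) = z^2 - z - 12 = (z + 3)(z - 4)
Step 2: Q'(z) = 2z - 1
Step 3: Q'(-3) = -7, P(-3) = -7
Step 4: Res = P(-3)/Q'(-3) = -7/(-7) = 1

1


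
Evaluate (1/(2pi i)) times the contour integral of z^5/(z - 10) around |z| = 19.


Step 1: f(z) = z^5, a = 10 is inside |z| = 19
Step 2: By Cauchy integral formula: (1/(2pi*i)) * integral = f(a)
Step 3: f(10) = 10^5 = 100000

100000


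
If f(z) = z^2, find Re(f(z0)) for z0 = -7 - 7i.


Step 1: z0 = -7 - 7i
Step 2: z0^2 = (-7)^2 - (-7)^2 + 98i
Step 3: real part = 49 - 49 = 0

0


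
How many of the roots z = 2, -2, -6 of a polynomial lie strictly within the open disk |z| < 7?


Step 1: Check each root:
  z = 2: |2| = 2 < 7
  z = -2: |-2| = 2 < 7
  z = -6: |-6| = 6 < 7
Step 2: Count = 3

3


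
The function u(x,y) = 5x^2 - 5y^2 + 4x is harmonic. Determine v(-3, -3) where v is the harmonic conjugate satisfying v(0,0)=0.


Step 1: v_x = -u_y = 10y + 0
Step 2: v_y = u_x = 10x + 4
Step 3: v = 10xy + 4y + C
Step 4: v(0,0) = 0 => C = 0
Step 5: v(-3, -3) = 78

78


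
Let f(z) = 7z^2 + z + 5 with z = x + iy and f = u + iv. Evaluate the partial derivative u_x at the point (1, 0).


Step 1: f(z) = 7(x+iy)^2 + (x+iy) + 5
Step 2: u = 7(x^2 - y^2) + x + 5
Step 3: u_x = 14x + 1
Step 4: At (1, 0): u_x = 14 + 1 = 15

15


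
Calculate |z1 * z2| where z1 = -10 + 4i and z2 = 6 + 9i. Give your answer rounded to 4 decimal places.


Step 1: |z1| = sqrt((-10)^2 + 4^2) = sqrt(116)
Step 2: |z2| = sqrt(6^2 + 9^2) = sqrt(117)
Step 3: |z1*z2| = |z1|*|z2| = sqrt(116) * sqrt(117) = sqrt(116 * 117) = sqrt(13572)
Step 4: = 116.4989

116.4989


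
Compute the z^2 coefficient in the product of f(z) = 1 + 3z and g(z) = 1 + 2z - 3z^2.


Step 1: z^2 term in f*g comes from: (1)*(-3z^2) + (3z)*(2z) + (0)*(1)
Step 2: = -3 + 6 + 0
Step 3: = 3

3


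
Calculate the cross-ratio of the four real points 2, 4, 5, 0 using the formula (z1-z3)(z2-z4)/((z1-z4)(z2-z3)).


Step 1: (z1-z3)(z2-z4) = (-3) * 4 = -12
Step 2: (z1-z4)(z2-z3) = 2 * (-1) = -2
Step 3: Cross-ratio = 12/2 = 6

6


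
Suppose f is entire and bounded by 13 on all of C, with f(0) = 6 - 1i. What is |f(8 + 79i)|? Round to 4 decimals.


Step 1: By Liouville's theorem, a bounded entire function is constant.
Step 2: f(z) = f(0) = 6 - 1i for all z.
Step 3: |f(w)| = |6 - 1i| = sqrt(36 + 1)
Step 4: = 6.0828

6.0828


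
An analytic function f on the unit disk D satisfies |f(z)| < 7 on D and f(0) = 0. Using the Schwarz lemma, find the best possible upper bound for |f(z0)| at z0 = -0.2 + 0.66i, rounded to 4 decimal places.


Step 1: g = f/7 maps D -> D with g(0) = 0, so by the Schwarz lemma |g(z)| <= |z|, i.e. |f(z)| <= 7|z|; this is sharp (f(z) = 7z).
Step 2: |z0|^2 = (-0.2)^2 + 0.66^2 = 0.4756
Step 3: |z0| = sqrt(0.4756) = 0.689638
Step 4: Best bound = 7 * |z0| = 7 * 0.689638 = 4.8275

4.8275


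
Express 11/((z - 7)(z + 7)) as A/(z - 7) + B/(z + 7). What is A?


Step 1: Multiply both sides by (z - 7) and set z = 7
Step 2: A = 11 / (7 + 7)
Step 3: A = 11 / 14
Step 4: A = 11/14

11/14


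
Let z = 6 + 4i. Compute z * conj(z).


Step 1: conj(z) = 6 - 4i
Step 2: z * conj(z) = 6^2 + 4^2
Step 3: = 36 + 16 = 52

52


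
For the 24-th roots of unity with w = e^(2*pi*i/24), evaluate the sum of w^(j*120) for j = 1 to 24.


Step 1: The sum sum_{j=1}^{n} w^(k*j) equals n if n | k, else 0.
Step 2: Here n = 24, k = 120
Step 3: Does n divide k? 24 | 120 -> True
Step 4: Sum = 24

24


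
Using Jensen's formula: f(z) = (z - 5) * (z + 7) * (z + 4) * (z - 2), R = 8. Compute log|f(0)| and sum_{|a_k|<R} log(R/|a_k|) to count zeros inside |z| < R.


Jensen's formula: (1/2pi)*integral log|f(Re^it)|dt = log|f(0)| + sum_{|a_k|<R} log(R/|a_k|)
Step 1: f(0) = (-5) * 7 * 4 * (-2) = 280
Step 2: log|f(0)| = log|5| + log|-7| + log|-4| + log|2| = 5.6348
Step 3: Zeros inside |z| < 8: 5, -7, -4, 2
Step 4: Jensen sum = log(8/5) + log(8/7) + log(8/4) + log(8/2) = 2.683
Step 5: n(R) = number of terms in the Jensen sum = count of zeros inside |z| < 8 = 4

4


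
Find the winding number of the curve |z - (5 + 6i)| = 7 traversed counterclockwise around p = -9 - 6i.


Step 1: Center c = (5, 6), radius = 7
Step 2: |p - c|^2 = (-14)^2 + (-12)^2 = 340
Step 3: r^2 = 49
Step 4: |p-c| > r so winding number = 0

0


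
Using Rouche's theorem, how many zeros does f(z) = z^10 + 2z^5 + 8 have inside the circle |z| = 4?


Step 1: On |z| = 4 the three terms have sizes |z^10| = 4^10 = 1048576, |2z^5| = 2*4^5 = 2048, |8| = 8
Step 2: The dominant term is g(z) = z^10; let h(z) = 2z^5 + 8 so f = g + h
Step 3: On |z| = 4: |g| = 1048576 and |h| <= 2048 + 8 = 2056
Step 4: Since 1048576 > 2056, |h| < |g| on |z| = 4, so by Rouche f has the same number of zeros as g inside |z| < 4
Step 5: g(z) = z^10 has 10 zeros (all at the origin) inside |z| < 4. Answer = 10

10


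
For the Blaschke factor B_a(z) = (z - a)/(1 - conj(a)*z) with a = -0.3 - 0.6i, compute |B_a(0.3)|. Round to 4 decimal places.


Step 1: Numerator z0 - a = 0.3 - (-0.3 - 0.6i) = 0.6 + 0.6i
Step 2: Denominator 1 - conj(a)*z0 = 1 - (-0.3 + 0.6i)*0.3 = 1.09 - 0.18i
Step 3: |z0 - a|^2 = 0.6^2 + 0.6^2 = 0.72; |1 - conj(a)*z0|^2 = 1.09^2 + (-0.18)^2 = 1.2205
Step 4: |B_a(0.3)| = sqrt(0.72 / 1.2205) = sqrt(0.589922)
Step 5: = 0.7681

0.7681


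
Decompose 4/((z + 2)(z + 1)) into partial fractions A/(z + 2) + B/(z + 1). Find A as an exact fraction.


Step 1: Multiply both sides by (z + 2) and set z = -2
Step 2: A = 4 / (-2 + 1)
Step 3: A = 4 / (-1)
Step 4: A = -4

-4


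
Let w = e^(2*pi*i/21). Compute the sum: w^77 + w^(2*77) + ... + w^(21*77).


Step 1: The sum sum_{j=1}^{n} w^(k*j) equals n if n | k, else 0.
Step 2: Here n = 21, k = 77
Step 3: Does n divide k? 21 | 77 -> False
Step 4: Sum = 0

0


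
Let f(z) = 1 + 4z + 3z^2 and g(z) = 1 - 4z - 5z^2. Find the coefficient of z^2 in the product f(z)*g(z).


Step 1: z^2 term in f*g comes from: (1)*(-5z^2) + (4z)*(-4z) + (3z^2)*(1)
Step 2: = -5 - 16 + 3
Step 3: = -18

-18


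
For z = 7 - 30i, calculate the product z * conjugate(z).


Step 1: conj(z) = 7 + 30i
Step 2: z * conj(z) = 7^2 + (-30)^2
Step 3: = 49 + 900 = 949

949


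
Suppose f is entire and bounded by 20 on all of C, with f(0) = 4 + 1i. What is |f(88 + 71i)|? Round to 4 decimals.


Step 1: By Liouville's theorem, a bounded entire function is constant.
Step 2: f(z) = f(0) = 4 + 1i for all z.
Step 3: |f(w)| = |4 + 1i| = sqrt(16 + 1)
Step 4: = 4.1231

4.1231


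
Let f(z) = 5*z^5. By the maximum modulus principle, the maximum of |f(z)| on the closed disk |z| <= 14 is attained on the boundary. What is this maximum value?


Step 1: On |z| = 14, |f(z)| = 5 * |z|^5 = 5 * 14^5
Step 2: By maximum modulus principle, maximum is on boundary.
Step 3: Maximum = 5 * 537824 = 2689120

2689120


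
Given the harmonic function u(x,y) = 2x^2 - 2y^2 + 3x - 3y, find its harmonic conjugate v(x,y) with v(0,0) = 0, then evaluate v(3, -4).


Step 1: v_x = -u_y = 4y + 3
Step 2: v_y = u_x = 4x + 3
Step 3: v = 4xy + 3x + 3y + C
Step 4: v(0,0) = 0 => C = 0
Step 5: v(3, -4) = -51

-51


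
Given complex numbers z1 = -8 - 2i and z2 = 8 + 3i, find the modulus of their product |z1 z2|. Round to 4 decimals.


Step 1: |z1| = sqrt((-8)^2 + (-2)^2) = sqrt(68)
Step 2: |z2| = sqrt(8^2 + 3^2) = sqrt(73)
Step 3: |z1*z2| = |z1|*|z2| = sqrt(68) * sqrt(73) = sqrt(68 * 73) = sqrt(4964)
Step 4: = 70.4557

70.4557


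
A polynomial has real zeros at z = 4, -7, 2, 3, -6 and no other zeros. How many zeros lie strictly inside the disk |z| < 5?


Step 1: Check each root:
  z = 4: |4| = 4 < 5
  z = -7: |-7| = 7 >= 5
  z = 2: |2| = 2 < 5
  z = 3: |3| = 3 < 5
  z = -6: |-6| = 6 >= 5
Step 2: Count = 3

3


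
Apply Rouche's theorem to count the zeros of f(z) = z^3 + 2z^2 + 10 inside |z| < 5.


Step 1: On |z| = 5 the three terms have sizes |z^3| = 5^3 = 125, |2z^2| = 2*5^2 = 50, |10| = 10
Step 2: The dominant term is g(z) = z^3; let h(z) = 2z^2 + 10 so f = g + h
Step 3: On |z| = 5: |g| = 125 and |h| <= 50 + 10 = 60
Step 4: Since 125 > 60, |h| < |g| on |z| = 5, so by Rouche f has the same number of zeros as g inside |z| < 5
Step 5: g(z) = z^3 has 3 zeros (all at the origin) inside |z| < 5. Answer = 3

3


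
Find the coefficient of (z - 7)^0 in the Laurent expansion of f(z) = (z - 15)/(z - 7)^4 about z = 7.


Step 1: Write the numerator in powers of (z - 7): z - 15 = (z - 7) + (1*7 - 15) = (z - 7) - 8
Step 2: Divide by (z - 7)^4: f(z) = -8(z - 7)^(-4) + (z - 7)^(-3)
Step 3: This finite sum is the Laurent series of f about z = 7.
Step 4: Only the powers -4 and -3 appear, so the coefficient of (z - 7)^0 = 0

0


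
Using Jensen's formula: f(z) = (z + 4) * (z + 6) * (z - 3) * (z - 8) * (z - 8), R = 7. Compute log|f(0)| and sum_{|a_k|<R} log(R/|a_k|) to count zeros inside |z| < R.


Jensen's formula: (1/2pi)*integral log|f(Re^it)|dt = log|f(0)| + sum_{|a_k|<R} log(R/|a_k|)
Step 1: f(0) = 4 * 6 * (-3) * (-8) * (-8) = -4608
Step 2: log|f(0)| = log|-4| + log|-6| + log|3| + log|8| + log|8| = 8.4355
Step 3: Zeros inside |z| < 7: -4, -6, 3
Step 4: Jensen sum = log(7/4) + log(7/6) + log(7/3) = 1.5611
Step 5: n(R) = number of terms in the Jensen sum = count of zeros inside |z| < 7 = 3

3


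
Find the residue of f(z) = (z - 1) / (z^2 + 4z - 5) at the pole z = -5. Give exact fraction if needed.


Step 1: Q(z) = z^2 + 4z - 5 = (z + 5)(z - 1)
Step 2: Q'(z) = 2z + 4
Step 3: Q'(-5) = -6, P(-5) = -6
Step 4: Res = P(-5)/Q'(-5) = -6/(-6) = 1

1


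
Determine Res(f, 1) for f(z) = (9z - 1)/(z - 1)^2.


Step 1: Pole of order 2 at z = 1
Step 2: Res = lim d/dz [(z - 1)^2 * f(z)] as z -> 1
Step 3: (z - 1)^2 * f(z) = 9z - 1
Step 4: d/dz[9z - 1] = 9

9


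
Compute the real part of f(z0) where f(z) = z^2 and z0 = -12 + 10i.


Step 1: z0 = -12 + 10i
Step 2: z0^2 = (-12)^2 - 10^2 - 240i
Step 3: real part = 144 - 100 = 44

44


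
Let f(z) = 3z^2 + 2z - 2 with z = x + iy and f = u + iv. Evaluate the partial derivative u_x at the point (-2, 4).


Step 1: f(z) = 3(x+iy)^2 + 2(x+iy) - 2
Step 2: u = 3(x^2 - y^2) + 2x - 2
Step 3: u_x = 6x + 2
Step 4: At (-2, 4): u_x = -12 + 2 = -10

-10


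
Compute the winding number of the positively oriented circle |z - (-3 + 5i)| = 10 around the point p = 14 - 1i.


Step 1: Center c = (-3, 5), radius = 10
Step 2: |p - c|^2 = 17^2 + (-6)^2 = 325
Step 3: r^2 = 100
Step 4: |p-c| > r so winding number = 0

0


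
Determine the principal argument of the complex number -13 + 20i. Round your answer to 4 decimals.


Step 1: z = -13 + 20i
Step 2: arg(z) = atan2(20, -13)
Step 3: arg(z) = 2.1472

2.1472


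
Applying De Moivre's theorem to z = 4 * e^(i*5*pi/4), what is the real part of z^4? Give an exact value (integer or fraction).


Step 1: By De Moivre's theorem, z^4 = 4^4 * e^(i*4*5*pi/4) = 256 * (cos(5*pi) + i*sin(5*pi))
Step 2: |z|^4 = 4^4 = 256
Step 3: Reduce the angle mod 2*pi: 5*pi - 4*pi = pi
Step 4: cos(pi) = -1
Step 5: Re(z^4) = 256 * (-1) = -256

-256


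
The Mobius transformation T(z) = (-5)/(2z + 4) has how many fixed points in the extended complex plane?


Step 1: Fixed points satisfy T(z) = z
Step 2: 2z^2 + 4z + 5 = 0
Step 3: Discriminant = 4^2 - 4*2*5 = -24
Step 4: Number of fixed points = 2

2


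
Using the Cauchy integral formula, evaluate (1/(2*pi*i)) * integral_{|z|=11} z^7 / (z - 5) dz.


Step 1: f(z) = z^7, a = 5 is inside |z| = 11
Step 2: By Cauchy integral formula: (1/(2pi*i)) * integral = f(a)
Step 3: f(5) = 5^7 = 78125

78125


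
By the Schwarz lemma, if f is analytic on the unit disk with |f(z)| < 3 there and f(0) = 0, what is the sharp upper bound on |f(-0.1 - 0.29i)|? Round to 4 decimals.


Step 1: g = f/3 maps D -> D with g(0) = 0, so by the Schwarz lemma |g(z)| <= |z|, i.e. |f(z)| <= 3|z|; this is sharp (f(z) = 3z).
Step 2: |z0|^2 = (-0.1)^2 + (-0.29)^2 = 0.0941
Step 3: |z0| = sqrt(0.0941) = 0.306757
Step 4: Best bound = 3 * |z0| = 3 * 0.306757 = 0.9203

0.9203


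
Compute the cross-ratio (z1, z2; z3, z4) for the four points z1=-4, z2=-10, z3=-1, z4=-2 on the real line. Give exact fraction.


Step 1: (z1-z3)(z2-z4) = (-3) * (-8) = 24
Step 2: (z1-z4)(z2-z3) = (-2) * (-9) = 18
Step 3: Cross-ratio = 24/18 = 4/3

4/3


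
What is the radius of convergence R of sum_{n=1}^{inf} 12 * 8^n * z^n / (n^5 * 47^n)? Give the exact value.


Step 1: General term a_n = 12 * 8^n / (n^5 * 47^n)
Step 2: By the root test, |a_n|^(1/n) = 12^(1/n) * 8 / (n^(5/n) * 47) -> 8/47 as n -> infinity (since 12^(1/n) -> 1 and n^(5/n) -> 1)
Step 3: R = 1/lim|a_n|^(1/n) = 47/8

47/8


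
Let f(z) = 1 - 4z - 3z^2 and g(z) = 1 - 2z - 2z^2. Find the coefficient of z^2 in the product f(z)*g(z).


Step 1: z^2 term in f*g comes from: (1)*(-2z^2) + (-4z)*(-2z) + (-3z^2)*(1)
Step 2: = -2 + 8 - 3
Step 3: = 3

3


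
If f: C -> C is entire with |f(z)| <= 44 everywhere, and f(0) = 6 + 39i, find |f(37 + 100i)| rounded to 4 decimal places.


Step 1: By Liouville's theorem, a bounded entire function is constant.
Step 2: f(z) = f(0) = 6 + 39i for all z.
Step 3: |f(w)| = |6 + 39i| = sqrt(36 + 1521)
Step 4: = 39.4588

39.4588


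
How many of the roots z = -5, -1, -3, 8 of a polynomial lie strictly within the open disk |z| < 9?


Step 1: Check each root:
  z = -5: |-5| = 5 < 9
  z = -1: |-1| = 1 < 9
  z = -3: |-3| = 3 < 9
  z = 8: |8| = 8 < 9
Step 2: Count = 4

4


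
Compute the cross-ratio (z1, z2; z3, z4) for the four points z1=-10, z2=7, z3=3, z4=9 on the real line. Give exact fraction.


Step 1: (z1-z3)(z2-z4) = (-13) * (-2) = 26
Step 2: (z1-z4)(z2-z3) = (-19) * 4 = -76
Step 3: Cross-ratio = -26/76 = -13/38

-13/38


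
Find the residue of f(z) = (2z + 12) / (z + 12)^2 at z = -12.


Step 1: Pole of order 2 at z = -12
Step 2: Res = lim d/dz [(z + 12)^2 * f(z)] as z -> -12
Step 3: (z + 12)^2 * f(z) = 2z + 12
Step 4: d/dz[2z + 12] = 2

2


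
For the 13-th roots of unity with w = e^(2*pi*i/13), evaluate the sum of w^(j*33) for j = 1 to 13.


Step 1: The sum sum_{j=1}^{n} w^(k*j) equals n if n | k, else 0.
Step 2: Here n = 13, k = 33
Step 3: Does n divide k? 13 | 33 -> False
Step 4: Sum = 0

0


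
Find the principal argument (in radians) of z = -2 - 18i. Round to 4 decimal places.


Step 1: z = -2 - 18i
Step 2: arg(z) = atan2(-18, -2)
Step 3: arg(z) = -1.6815

-1.6815


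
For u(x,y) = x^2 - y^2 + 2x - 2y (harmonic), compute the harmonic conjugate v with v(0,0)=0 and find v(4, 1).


Step 1: v_x = -u_y = 2y + 2
Step 2: v_y = u_x = 2x + 2
Step 3: v = 2xy + 2x + 2y + C
Step 4: v(0,0) = 0 => C = 0
Step 5: v(4, 1) = 18

18


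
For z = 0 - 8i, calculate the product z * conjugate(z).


Step 1: conj(z) = 0 + 8i
Step 2: z * conj(z) = 0^2 + (-8)^2
Step 3: = 0 + 64 = 64

64


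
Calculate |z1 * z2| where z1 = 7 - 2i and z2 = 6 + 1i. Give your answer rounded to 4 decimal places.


Step 1: |z1| = sqrt(7^2 + (-2)^2) = sqrt(53)
Step 2: |z2| = sqrt(6^2 + 1^2) = sqrt(37)
Step 3: |z1*z2| = |z1|*|z2| = sqrt(53) * sqrt(37) = sqrt(53 * 37) = sqrt(1961)
Step 4: = 44.2832

44.2832


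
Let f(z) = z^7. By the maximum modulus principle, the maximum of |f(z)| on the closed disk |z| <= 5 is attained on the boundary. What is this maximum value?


Step 1: On |z| = 5, |f(z)| = |z|^7 = 5^7
Step 2: By maximum modulus principle, maximum is on boundary.
Step 3: Maximum = 78125 = 78125

78125


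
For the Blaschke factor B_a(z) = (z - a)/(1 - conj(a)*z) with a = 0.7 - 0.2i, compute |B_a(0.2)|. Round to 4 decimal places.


Step 1: Numerator z0 - a = 0.2 - (0.7 - 0.2i) = -0.5 + 0.2i
Step 2: Denominator 1 - conj(a)*z0 = 1 - (0.7 + 0.2i)*0.2 = 0.86 - 0.04i
Step 3: |z0 - a|^2 = (-0.5)^2 + 0.2^2 = 0.29; |1 - conj(a)*z0|^2 = 0.86^2 + (-0.04)^2 = 0.7412
Step 4: |B_a(0.2)| = sqrt(0.29 / 0.7412) = sqrt(0.391257)
Step 5: = 0.6255

0.6255


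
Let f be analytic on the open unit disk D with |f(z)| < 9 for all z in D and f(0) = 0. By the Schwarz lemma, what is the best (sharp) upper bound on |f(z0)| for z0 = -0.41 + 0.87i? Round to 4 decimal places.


Step 1: g = f/9 maps D -> D with g(0) = 0, so by the Schwarz lemma |g(z)| <= |z|, i.e. |f(z)| <= 9|z|; this is sharp (f(z) = 9z).
Step 2: |z0|^2 = (-0.41)^2 + 0.87^2 = 0.925
Step 3: |z0| = sqrt(0.925) = 0.961769
Step 4: Best bound = 9 * |z0| = 9 * 0.961769 = 8.6559

8.6559


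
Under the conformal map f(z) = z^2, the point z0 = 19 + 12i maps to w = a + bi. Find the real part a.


Step 1: z0 = 19 + 12i
Step 2: z0^2 = 19^2 - 12^2 + 456i
Step 3: real part = 361 - 144 = 217

217


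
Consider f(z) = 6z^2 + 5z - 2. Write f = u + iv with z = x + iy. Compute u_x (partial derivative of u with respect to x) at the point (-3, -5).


Step 1: f(z) = 6(x+iy)^2 + 5(x+iy) - 2
Step 2: u = 6(x^2 - y^2) + 5x - 2
Step 3: u_x = 12x + 5
Step 4: At (-3, -5): u_x = -36 + 5 = -31

-31


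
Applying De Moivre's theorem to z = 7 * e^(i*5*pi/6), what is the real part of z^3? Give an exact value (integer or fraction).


Step 1: By De Moivre's theorem, z^3 = 7^3 * e^(i*3*5*pi/6) = 343 * (cos(5*pi/2) + i*sin(5*pi/2))
Step 2: |z|^3 = 7^3 = 343
Step 3: Reduce the angle mod 2*pi: 5*pi/2 - 2*pi = pi/2
Step 4: cos(pi/2) = 0
Step 5: Re(z^3) = 343 * 0 = 0

0


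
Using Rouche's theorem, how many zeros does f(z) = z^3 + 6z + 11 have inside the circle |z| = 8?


Step 1: On |z| = 8 the three terms have sizes |z^3| = 8^3 = 512, |6z| = 6*8 = 48, |11| = 11
Step 2: The dominant term is g(z) = z^3; let h(z) = 6z + 11 so f = g + h
Step 3: On |z| = 8: |g| = 512 and |h| <= 48 + 11 = 59
Step 4: Since 512 > 59, |h| < |g| on |z| = 8, so by Rouche f has the same number of zeros as g inside |z| < 8
Step 5: g(z) = z^3 has 3 zeros (all at the origin) inside |z| < 8. Answer = 3

3


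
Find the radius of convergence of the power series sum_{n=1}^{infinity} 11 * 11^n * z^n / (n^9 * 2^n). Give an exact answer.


Step 1: General term a_n = 11 * 11^n / (n^9 * 2^n)
Step 2: By the root test, |a_n|^(1/n) = 11^(1/n) * 11 / (n^(9/n) * 2) -> 11/2 as n -> infinity (since 11^(1/n) -> 1 and n^(9/n) -> 1)
Step 3: R = 1/lim|a_n|^(1/n) = 2/11

2/11


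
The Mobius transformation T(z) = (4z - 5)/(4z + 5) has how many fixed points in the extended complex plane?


Step 1: Fixed points satisfy T(z) = z
Step 2: 4z^2 + z + 5 = 0
Step 3: Discriminant = 1^2 - 4*4*5 = -79
Step 4: Number of fixed points = 2

2


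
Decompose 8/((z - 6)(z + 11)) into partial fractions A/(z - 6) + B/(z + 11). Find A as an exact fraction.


Step 1: Multiply both sides by (z - 6) and set z = 6
Step 2: A = 8 / (6 + 11)
Step 3: A = 8 / 17
Step 4: A = 8/17

8/17


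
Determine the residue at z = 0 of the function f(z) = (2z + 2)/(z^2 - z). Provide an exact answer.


Step 1: Q(z) = z^2 - z = (z)(z - 1)
Step 2: Q'(z) = 2z - 1
Step 3: Q'(0) = -1, P(0) = 2
Step 4: Res = P(0)/Q'(0) = 2/(-1) = -2

-2


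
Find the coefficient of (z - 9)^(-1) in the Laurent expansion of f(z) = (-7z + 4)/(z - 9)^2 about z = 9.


Step 1: Write the numerator in powers of (z - 9): -7z + 4 = -7(z - 9) + (-7*9 + 4) = -7(z - 9) - 59
Step 2: Divide by (z - 9)^2: f(z) = -59(z - 9)^(-2) - 7(z - 9)^(-1)
Step 3: This finite sum is the Laurent series of f about z = 9.
Step 4: Coefficient of (z - 9)^(-1) = coefficient of (z - 9) in the re-centred numerator = -7

-7


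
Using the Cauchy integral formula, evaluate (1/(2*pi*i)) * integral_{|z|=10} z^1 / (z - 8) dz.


Step 1: f(z) = z^1, a = 8 is inside |z| = 10
Step 2: By Cauchy integral formula: (1/(2pi*i)) * integral = f(a)
Step 3: f(8) = 8^1 = 8

8


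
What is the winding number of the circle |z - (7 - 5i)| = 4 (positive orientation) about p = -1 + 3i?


Step 1: Center c = (7, -5), radius = 4
Step 2: |p - c|^2 = (-8)^2 + 8^2 = 128
Step 3: r^2 = 16
Step 4: |p-c| > r so winding number = 0

0


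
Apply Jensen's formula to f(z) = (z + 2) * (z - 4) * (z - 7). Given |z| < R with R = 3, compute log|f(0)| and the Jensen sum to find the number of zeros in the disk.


Jensen's formula: (1/2pi)*integral log|f(Re^it)|dt = log|f(0)| + sum_{|a_k|<R} log(R/|a_k|)
Step 1: f(0) = 2 * (-4) * (-7) = 56
Step 2: log|f(0)| = log|-2| + log|4| + log|7| = 4.0254
Step 3: Zeros inside |z| < 3: -2
Step 4: Jensen sum = log(3/2) = 0.4055
Step 5: n(R) = number of terms in the Jensen sum = count of zeros inside |z| < 3 = 1

1


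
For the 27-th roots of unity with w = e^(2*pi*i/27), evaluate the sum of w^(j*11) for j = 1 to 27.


Step 1: The sum sum_{j=1}^{n} w^(k*j) equals n if n | k, else 0.
Step 2: Here n = 27, k = 11
Step 3: Does n divide k? 27 | 11 -> False
Step 4: Sum = 0

0


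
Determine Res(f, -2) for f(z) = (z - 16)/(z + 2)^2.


Step 1: Pole of order 2 at z = -2
Step 2: Res = lim d/dz [(z + 2)^2 * f(z)] as z -> -2
Step 3: (z + 2)^2 * f(z) = z - 16
Step 4: d/dz[z - 16] = 1

1


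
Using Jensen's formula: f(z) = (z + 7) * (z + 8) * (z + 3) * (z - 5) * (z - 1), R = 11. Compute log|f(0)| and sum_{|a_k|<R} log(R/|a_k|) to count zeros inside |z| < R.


Jensen's formula: (1/2pi)*integral log|f(Re^it)|dt = log|f(0)| + sum_{|a_k|<R} log(R/|a_k|)
Step 1: f(0) = 7 * 8 * 3 * (-5) * (-1) = 840
Step 2: log|f(0)| = log|-7| + log|-8| + log|-3| + log|5| + log|1| = 6.7334
Step 3: Zeros inside |z| < 11: -7, -8, -3, 5, 1
Step 4: Jensen sum = log(11/7) + log(11/8) + log(11/3) + log(11/5) + log(11/1) = 5.2561
Step 5: n(R) = number of terms in the Jensen sum = count of zeros inside |z| < 11 = 5

5


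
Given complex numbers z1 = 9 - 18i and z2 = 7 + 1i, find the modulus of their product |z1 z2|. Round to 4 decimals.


Step 1: |z1| = sqrt(9^2 + (-18)^2) = sqrt(405)
Step 2: |z2| = sqrt(7^2 + 1^2) = sqrt(50)
Step 3: |z1*z2| = |z1|*|z2| = sqrt(405) * sqrt(50) = sqrt(405 * 50) = sqrt(20250)
Step 4: = 142.3025

142.3025


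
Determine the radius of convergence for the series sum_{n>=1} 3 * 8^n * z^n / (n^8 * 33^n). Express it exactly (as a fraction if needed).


Step 1: General term a_n = 3 * 8^n / (n^8 * 33^n)
Step 2: By the root test, |a_n|^(1/n) = 3^(1/n) * 8 / (n^(8/n) * 33) -> 8/33 as n -> infinity (since 3^(1/n) -> 1 and n^(8/n) -> 1)
Step 3: R = 1/lim|a_n|^(1/n) = 33/8

33/8


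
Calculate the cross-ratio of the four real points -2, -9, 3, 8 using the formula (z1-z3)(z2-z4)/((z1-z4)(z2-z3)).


Step 1: (z1-z3)(z2-z4) = (-5) * (-17) = 85
Step 2: (z1-z4)(z2-z3) = (-10) * (-12) = 120
Step 3: Cross-ratio = 85/120 = 17/24

17/24


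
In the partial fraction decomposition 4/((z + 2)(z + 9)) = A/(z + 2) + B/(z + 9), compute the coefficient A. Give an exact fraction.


Step 1: Multiply both sides by (z + 2) and set z = -2
Step 2: A = 4 / (-2 + 9)
Step 3: A = 4 / 7
Step 4: A = 4/7

4/7


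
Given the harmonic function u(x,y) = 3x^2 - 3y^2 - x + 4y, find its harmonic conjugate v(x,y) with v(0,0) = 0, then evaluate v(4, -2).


Step 1: v_x = -u_y = 6y - 4
Step 2: v_y = u_x = 6x - 1
Step 3: v = 6xy - 4x - y + C
Step 4: v(0,0) = 0 => C = 0
Step 5: v(4, -2) = -62

-62


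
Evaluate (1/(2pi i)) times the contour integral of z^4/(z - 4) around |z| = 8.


Step 1: f(z) = z^4, a = 4 is inside |z| = 8
Step 2: By Cauchy integral formula: (1/(2pi*i)) * integral = f(a)
Step 3: f(4) = 4^4 = 256

256


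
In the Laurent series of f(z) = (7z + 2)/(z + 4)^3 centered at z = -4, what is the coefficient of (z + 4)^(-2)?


Step 1: Write the numerator in powers of (z + 4): 7z + 2 = 7(z + 4) + (7*(-4) + 2) = 7(z + 4) - 26
Step 2: Divide by (z + 4)^3: f(z) = -26(z + 4)^(-3) + 7(z + 4)^(-2)
Step 3: This finite sum is the Laurent series of f about z = -4.
Step 4: Coefficient of (z + 4)^(-2) = coefficient of (z + 4) in the re-centred numerator = 7

7


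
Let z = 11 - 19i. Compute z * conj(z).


Step 1: conj(z) = 11 + 19i
Step 2: z * conj(z) = 11^2 + (-19)^2
Step 3: = 121 + 361 = 482

482


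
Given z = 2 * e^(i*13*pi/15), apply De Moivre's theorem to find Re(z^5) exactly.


Step 1: By De Moivre's theorem, z^5 = 2^5 * e^(i*5*13*pi/15) = 32 * (cos(13*pi/3) + i*sin(13*pi/3))
Step 2: |z|^5 = 2^5 = 32
Step 3: Reduce the angle mod 2*pi: 13*pi/3 - 4*pi = pi/3
Step 4: cos(pi/3) = 1/2
Step 5: Re(z^5) = 32 * 1/2 = 16

16


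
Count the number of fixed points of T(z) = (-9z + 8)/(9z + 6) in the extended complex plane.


Step 1: Fixed points satisfy T(z) = z
Step 2: 9z^2 + 15z - 8 = 0
Step 3: Discriminant = 15^2 - 4*9*(-8) = 513
Step 4: Number of fixed points = 2

2


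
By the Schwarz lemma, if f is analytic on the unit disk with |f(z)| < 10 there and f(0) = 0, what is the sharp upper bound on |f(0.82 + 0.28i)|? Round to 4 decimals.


Step 1: g = f/10 maps D -> D with g(0) = 0, so by the Schwarz lemma |g(z)| <= |z|, i.e. |f(z)| <= 10|z|; this is sharp (f(z) = 10z).
Step 2: |z0|^2 = 0.82^2 + 0.28^2 = 0.7508
Step 3: |z0| = sqrt(0.7508) = 0.866487
Step 4: Best bound = 10 * |z0| = 10 * 0.866487 = 8.6649

8.6649


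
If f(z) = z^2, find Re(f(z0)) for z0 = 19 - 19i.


Step 1: z0 = 19 - 19i
Step 2: z0^2 = 19^2 - (-19)^2 - 722i
Step 3: real part = 361 - 361 = 0

0


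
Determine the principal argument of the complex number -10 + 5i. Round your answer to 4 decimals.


Step 1: z = -10 + 5i
Step 2: arg(z) = atan2(5, -10)
Step 3: arg(z) = 2.6779

2.6779


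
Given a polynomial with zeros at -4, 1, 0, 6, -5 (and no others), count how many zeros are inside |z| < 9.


Step 1: Check each root:
  z = -4: |-4| = 4 < 9
  z = 1: |1| = 1 < 9
  z = 0: |0| = 0 < 9
  z = 6: |6| = 6 < 9
  z = -5: |-5| = 5 < 9
Step 2: Count = 5

5


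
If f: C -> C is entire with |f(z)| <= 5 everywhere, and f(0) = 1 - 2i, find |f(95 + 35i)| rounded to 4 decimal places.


Step 1: By Liouville's theorem, a bounded entire function is constant.
Step 2: f(z) = f(0) = 1 - 2i for all z.
Step 3: |f(w)| = |1 - 2i| = sqrt(1 + 4)
Step 4: = 2.2361

2.2361


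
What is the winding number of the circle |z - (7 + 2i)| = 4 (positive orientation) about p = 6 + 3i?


Step 1: Center c = (7, 2), radius = 4
Step 2: |p - c|^2 = (-1)^2 + 1^2 = 2
Step 3: r^2 = 16
Step 4: |p-c| < r so winding number = 1

1


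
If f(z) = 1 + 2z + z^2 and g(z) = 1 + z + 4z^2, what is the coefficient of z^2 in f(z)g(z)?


Step 1: z^2 term in f*g comes from: (1)*(4z^2) + (2z)*(z) + (z^2)*(1)
Step 2: = 4 + 2 + 1
Step 3: = 7

7


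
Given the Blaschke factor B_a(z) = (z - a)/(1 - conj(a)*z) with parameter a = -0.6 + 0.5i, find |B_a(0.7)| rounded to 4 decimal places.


Step 1: Numerator z0 - a = 0.7 - (-0.6 + 0.5i) = 1.3 - 0.5i
Step 2: Denominator 1 - conj(a)*z0 = 1 - (-0.6 - 0.5i)*0.7 = 1.42 + 0.35i
Step 3: |z0 - a|^2 = 1.3^2 + (-0.5)^2 = 1.94; |1 - conj(a)*z0|^2 = 1.42^2 + 0.35^2 = 2.1389
Step 4: |B_a(0.7)| = sqrt(1.94 / 2.1389) = sqrt(0.907008)
Step 5: = 0.9524

0.9524


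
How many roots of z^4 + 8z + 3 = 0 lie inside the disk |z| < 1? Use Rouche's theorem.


Step 1: On |z| = 1 the three terms have sizes |z^4| = 1^4 = 1, |8z| = 8*1 = 8, |3| = 3
Step 2: The dominant term is g(z) = 8z; let h(z) = z^4 + 3 so f = g + h
Step 3: On |z| = 1: |g| = 8 and |h| <= 1 + 3 = 4
Step 4: Since 8 > 4, |h| < |g| on |z| = 1, so by Rouche f has the same number of zeros as g inside |z| < 1
Step 5: g(z) = 8z has 1 zero (at the origin, multiplicity 1) inside |z| < 1. Answer = 1

1


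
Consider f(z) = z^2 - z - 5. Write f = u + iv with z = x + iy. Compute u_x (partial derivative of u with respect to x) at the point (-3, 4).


Step 1: f(z) = (x+iy)^2 - (x+iy) - 5
Step 2: u = (x^2 - y^2) - x - 5
Step 3: u_x = 2x - 1
Step 4: At (-3, 4): u_x = -6 - 1 = -7

-7


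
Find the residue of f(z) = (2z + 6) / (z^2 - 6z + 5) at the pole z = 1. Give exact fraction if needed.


Step 1: Q(z) = z^2 - 6z + 5 = (z - 1)(z - 5)
Step 2: Q'(z) = 2z - 6
Step 3: Q'(1) = -4, P(1) = 8
Step 4: Res = P(1)/Q'(1) = 8/(-4) = -2

-2


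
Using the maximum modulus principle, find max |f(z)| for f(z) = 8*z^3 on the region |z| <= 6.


Step 1: On |z| = 6, |f(z)| = 8 * |z|^3 = 8 * 6^3
Step 2: By maximum modulus principle, maximum is on boundary.
Step 3: Maximum = 8 * 216 = 1728

1728


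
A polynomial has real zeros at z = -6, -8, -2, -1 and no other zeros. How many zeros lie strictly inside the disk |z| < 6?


Step 1: Check each root:
  z = -6: |-6| = 6 >= 6
  z = -8: |-8| = 8 >= 6
  z = -2: |-2| = 2 < 6
  z = -1: |-1| = 1 < 6
Step 2: Count = 2

2


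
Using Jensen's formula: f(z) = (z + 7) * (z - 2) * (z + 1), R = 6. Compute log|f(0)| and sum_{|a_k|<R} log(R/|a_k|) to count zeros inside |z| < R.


Jensen's formula: (1/2pi)*integral log|f(Re^it)|dt = log|f(0)| + sum_{|a_k|<R} log(R/|a_k|)
Step 1: f(0) = 7 * (-2) * 1 = -14
Step 2: log|f(0)| = log|-7| + log|2| + log|-1| = 2.6391
Step 3: Zeros inside |z| < 6: 2, -1
Step 4: Jensen sum = log(6/2) + log(6/1) = 2.8904
Step 5: n(R) = number of terms in the Jensen sum = count of zeros inside |z| < 6 = 2

2


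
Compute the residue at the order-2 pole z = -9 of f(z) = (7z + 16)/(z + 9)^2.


Step 1: Pole of order 2 at z = -9
Step 2: Res = lim d/dz [(z + 9)^2 * f(z)] as z -> -9
Step 3: (z + 9)^2 * f(z) = 7z + 16
Step 4: d/dz[7z + 16] = 7

7


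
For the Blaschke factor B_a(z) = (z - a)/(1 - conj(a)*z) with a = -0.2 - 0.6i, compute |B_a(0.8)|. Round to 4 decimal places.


Step 1: Numerator z0 - a = 0.8 - (-0.2 - 0.6i) = 1 + 0.6i
Step 2: Denominator 1 - conj(a)*z0 = 1 - (-0.2 + 0.6i)*0.8 = 1.16 - 0.48i
Step 3: |z0 - a|^2 = 1^2 + 0.6^2 = 1.36; |1 - conj(a)*z0|^2 = 1.16^2 + (-0.48)^2 = 1.576
Step 4: |B_a(0.8)| = sqrt(1.36 / 1.576) = sqrt(0.862944)
Step 5: = 0.9289

0.9289


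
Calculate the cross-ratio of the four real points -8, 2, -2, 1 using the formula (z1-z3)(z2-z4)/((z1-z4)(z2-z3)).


Step 1: (z1-z3)(z2-z4) = (-6) * 1 = -6
Step 2: (z1-z4)(z2-z3) = (-9) * 4 = -36
Step 3: Cross-ratio = 6/36 = 1/6

1/6


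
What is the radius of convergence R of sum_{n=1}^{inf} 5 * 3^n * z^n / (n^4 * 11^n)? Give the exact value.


Step 1: General term a_n = 5 * 3^n / (n^4 * 11^n)
Step 2: By the root test, |a_n|^(1/n) = 5^(1/n) * 3 / (n^(4/n) * 11) -> 3/11 as n -> infinity (since 5^(1/n) -> 1 and n^(4/n) -> 1)
Step 3: R = 1/lim|a_n|^(1/n) = 11/3

11/3


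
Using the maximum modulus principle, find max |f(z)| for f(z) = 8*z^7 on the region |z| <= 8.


Step 1: On |z| = 8, |f(z)| = 8 * |z|^7 = 8 * 8^7
Step 2: By maximum modulus principle, maximum is on boundary.
Step 3: Maximum = 8 * 2097152 = 16777216

16777216


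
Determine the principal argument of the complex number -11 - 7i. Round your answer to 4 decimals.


Step 1: z = -11 - 7i
Step 2: arg(z) = atan2(-7, -11)
Step 3: arg(z) = -2.5749

-2.5749


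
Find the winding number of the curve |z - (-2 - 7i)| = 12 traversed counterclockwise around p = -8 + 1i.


Step 1: Center c = (-2, -7), radius = 12
Step 2: |p - c|^2 = (-6)^2 + 8^2 = 100
Step 3: r^2 = 144
Step 4: |p-c| < r so winding number = 1

1


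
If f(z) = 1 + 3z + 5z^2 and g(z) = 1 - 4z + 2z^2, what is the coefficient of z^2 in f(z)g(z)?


Step 1: z^2 term in f*g comes from: (1)*(2z^2) + (3z)*(-4z) + (5z^2)*(1)
Step 2: = 2 - 12 + 5
Step 3: = -5

-5


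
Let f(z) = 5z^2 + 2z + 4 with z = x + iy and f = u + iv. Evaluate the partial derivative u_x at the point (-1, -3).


Step 1: f(z) = 5(x+iy)^2 + 2(x+iy) + 4
Step 2: u = 5(x^2 - y^2) + 2x + 4
Step 3: u_x = 10x + 2
Step 4: At (-1, -3): u_x = -10 + 2 = -8

-8


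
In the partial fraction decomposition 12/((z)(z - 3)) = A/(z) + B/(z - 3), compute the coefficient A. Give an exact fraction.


Step 1: Multiply both sides by (z) and set z = 0
Step 2: A = 12 / (0 - 3)
Step 3: A = 12 / (-3)
Step 4: A = -4

-4


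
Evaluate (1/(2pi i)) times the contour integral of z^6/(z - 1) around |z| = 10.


Step 1: f(z) = z^6, a = 1 is inside |z| = 10
Step 2: By Cauchy integral formula: (1/(2pi*i)) * integral = f(a)
Step 3: f(1) = 1^6 = 1

1


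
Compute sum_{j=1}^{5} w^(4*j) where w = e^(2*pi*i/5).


Step 1: The sum sum_{j=1}^{n} w^(k*j) equals n if n | k, else 0.
Step 2: Here n = 5, k = 4
Step 3: Does n divide k? 5 | 4 -> False
Step 4: Sum = 0

0


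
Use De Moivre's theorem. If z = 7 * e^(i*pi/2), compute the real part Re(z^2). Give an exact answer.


Step 1: By De Moivre's theorem, z^2 = 7^2 * e^(i*2*pi/2) = 49 * (cos(pi) + i*sin(pi))
Step 2: |z|^2 = 7^2 = 49
Step 3: The angle pi already lies in [0, 2*pi)
Step 4: cos(pi) = -1
Step 5: Re(z^2) = 49 * (-1) = -49

-49
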